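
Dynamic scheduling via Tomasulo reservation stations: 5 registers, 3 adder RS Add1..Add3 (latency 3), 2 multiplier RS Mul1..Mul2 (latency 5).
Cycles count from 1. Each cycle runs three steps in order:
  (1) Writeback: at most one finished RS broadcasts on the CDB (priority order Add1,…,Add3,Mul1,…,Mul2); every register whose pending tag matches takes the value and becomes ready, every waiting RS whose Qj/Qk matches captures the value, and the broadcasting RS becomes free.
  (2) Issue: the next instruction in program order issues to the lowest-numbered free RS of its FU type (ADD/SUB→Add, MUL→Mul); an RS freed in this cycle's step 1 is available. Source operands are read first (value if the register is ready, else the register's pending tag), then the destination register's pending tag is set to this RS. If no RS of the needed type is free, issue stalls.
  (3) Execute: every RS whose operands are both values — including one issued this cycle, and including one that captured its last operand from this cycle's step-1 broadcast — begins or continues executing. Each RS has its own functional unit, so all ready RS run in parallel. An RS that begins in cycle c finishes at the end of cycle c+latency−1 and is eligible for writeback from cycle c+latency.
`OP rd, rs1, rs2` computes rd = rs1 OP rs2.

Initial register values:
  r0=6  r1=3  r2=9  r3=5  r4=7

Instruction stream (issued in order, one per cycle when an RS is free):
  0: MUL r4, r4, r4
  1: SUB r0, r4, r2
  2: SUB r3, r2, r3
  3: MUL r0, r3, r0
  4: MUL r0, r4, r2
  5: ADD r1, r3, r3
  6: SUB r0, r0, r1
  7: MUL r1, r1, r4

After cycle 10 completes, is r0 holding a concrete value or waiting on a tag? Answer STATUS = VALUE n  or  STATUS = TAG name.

STATUS = TAG Add3

cycle 1: issue MUL r4<-Mul1 // r0:6,r1:3,r2:9,r3:5,r4:Mul1
cycle 2: issue SUB r0<-Add1 // r0:Add1,r1:3,r2:9,r3:5,r4:Mul1
cycle 3: issue SUB r3<-Add2 // r0:Add1,r1:3,r2:9,r3:Add2,r4:Mul1
cycle 4: issue MUL r0<-Mul2 // r0:Mul2,r1:3,r2:9,r3:Add2,r4:Mul1
cycle 5: stall // r0:Mul2,r1:3,r2:9,r3:Add2,r4:Mul1
cycle 6: CDB Add2=4; stall // r0:Mul2,r1:3,r2:9,r3:4,r4:Mul1
cycle 7: CDB Mul1=49; issue MUL r0<-Mul1 // r0:Mul1,r1:3,r2:9,r3:4,r4:49
cycle 8: issue ADD r1<-Add2 // r0:Mul1,r1:Add2,r2:9,r3:4,r4:49
cycle 9: issue SUB r0<-Add3 // r0:Add3,r1:Add2,r2:9,r3:4,r4:49
cycle 10: CDB Add1=40; stall // r0:Add3,r1:Add2,r2:9,r3:4,r4:49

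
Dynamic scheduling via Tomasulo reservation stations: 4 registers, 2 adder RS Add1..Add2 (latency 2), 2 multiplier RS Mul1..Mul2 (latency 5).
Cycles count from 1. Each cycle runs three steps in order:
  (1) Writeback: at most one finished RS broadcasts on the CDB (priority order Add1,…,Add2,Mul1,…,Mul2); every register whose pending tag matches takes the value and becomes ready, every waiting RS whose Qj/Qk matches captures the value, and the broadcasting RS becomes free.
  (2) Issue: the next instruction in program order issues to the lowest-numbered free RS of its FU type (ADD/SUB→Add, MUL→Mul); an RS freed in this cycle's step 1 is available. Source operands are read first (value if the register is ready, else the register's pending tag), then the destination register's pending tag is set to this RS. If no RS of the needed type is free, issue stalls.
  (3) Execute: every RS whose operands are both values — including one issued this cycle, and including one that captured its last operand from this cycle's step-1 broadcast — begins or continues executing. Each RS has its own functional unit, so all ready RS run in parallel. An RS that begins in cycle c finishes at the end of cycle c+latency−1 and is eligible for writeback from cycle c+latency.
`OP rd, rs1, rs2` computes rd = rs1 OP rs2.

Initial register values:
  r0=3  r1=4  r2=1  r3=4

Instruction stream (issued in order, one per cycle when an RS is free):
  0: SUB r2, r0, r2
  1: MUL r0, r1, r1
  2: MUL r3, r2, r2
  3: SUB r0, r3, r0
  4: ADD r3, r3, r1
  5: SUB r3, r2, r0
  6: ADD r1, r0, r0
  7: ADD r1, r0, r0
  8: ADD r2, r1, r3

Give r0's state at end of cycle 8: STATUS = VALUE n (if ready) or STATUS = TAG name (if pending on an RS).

  c1: issue SUB r2<-Add1  regs: r0:3,r1:4,r2:Add1,r3:4
  c2: issue MUL r0<-Mul1  regs: r0:Mul1,r1:4,r2:Add1,r3:4
  c3: CDB Add1=2; issue MUL r3<-Mul2  regs: r0:Mul1,r1:4,r2:2,r3:Mul2
  c4: issue SUB r0<-Add1  regs: r0:Add1,r1:4,r2:2,r3:Mul2
  c5: issue ADD r3<-Add2  regs: r0:Add1,r1:4,r2:2,r3:Add2
  c6: stall  regs: r0:Add1,r1:4,r2:2,r3:Add2
  c7: CDB Mul1=16; stall  regs: r0:Add1,r1:4,r2:2,r3:Add2
  c8: CDB Mul2=4; stall  regs: r0:Add1,r1:4,r2:2,r3:Add2

STATUS = TAG Add1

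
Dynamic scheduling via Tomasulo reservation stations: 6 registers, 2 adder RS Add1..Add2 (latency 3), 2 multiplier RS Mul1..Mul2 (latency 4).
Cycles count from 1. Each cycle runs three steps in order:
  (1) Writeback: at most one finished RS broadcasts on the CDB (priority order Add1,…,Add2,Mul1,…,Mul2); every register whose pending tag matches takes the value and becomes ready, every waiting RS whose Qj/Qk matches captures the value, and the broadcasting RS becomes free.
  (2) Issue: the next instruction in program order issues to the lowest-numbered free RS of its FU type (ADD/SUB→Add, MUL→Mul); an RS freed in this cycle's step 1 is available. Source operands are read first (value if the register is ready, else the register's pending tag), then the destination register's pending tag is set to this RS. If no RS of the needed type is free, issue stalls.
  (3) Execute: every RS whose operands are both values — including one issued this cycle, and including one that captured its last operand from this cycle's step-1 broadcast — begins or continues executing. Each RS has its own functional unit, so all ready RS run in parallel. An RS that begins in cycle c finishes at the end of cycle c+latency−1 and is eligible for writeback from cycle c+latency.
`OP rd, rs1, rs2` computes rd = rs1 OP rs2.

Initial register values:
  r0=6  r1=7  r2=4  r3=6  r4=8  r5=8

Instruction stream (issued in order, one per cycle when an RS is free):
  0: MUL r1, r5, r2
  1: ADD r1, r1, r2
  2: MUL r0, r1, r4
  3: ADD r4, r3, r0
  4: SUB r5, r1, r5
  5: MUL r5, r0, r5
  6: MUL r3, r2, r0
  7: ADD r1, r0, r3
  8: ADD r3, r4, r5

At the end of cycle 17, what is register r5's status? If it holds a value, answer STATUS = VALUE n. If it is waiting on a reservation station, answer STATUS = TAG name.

STATUS = VALUE 8064

c1: issue MUL r1<-Mul1 | r0:6,r1:Mul1,r2:4,r3:6,r4:8,r5:8
c2: issue ADD r1<-Add1 | r0:6,r1:Add1,r2:4,r3:6,r4:8,r5:8
c3: issue MUL r0<-Mul2 | r0:Mul2,r1:Add1,r2:4,r3:6,r4:8,r5:8
c4: issue ADD r4<-Add2 | r0:Mul2,r1:Add1,r2:4,r3:6,r4:Add2,r5:8
c5: CDB Mul1=32; stall | r0:Mul2,r1:Add1,r2:4,r3:6,r4:Add2,r5:8
c6: stall | r0:Mul2,r1:Add1,r2:4,r3:6,r4:Add2,r5:8
c7: stall | r0:Mul2,r1:Add1,r2:4,r3:6,r4:Add2,r5:8
c8: CDB Add1=36; issue SUB r5<-Add1 | r0:Mul2,r1:36,r2:4,r3:6,r4:Add2,r5:Add1
c9: issue MUL r5<-Mul1 | r0:Mul2,r1:36,r2:4,r3:6,r4:Add2,r5:Mul1
c10: stall | r0:Mul2,r1:36,r2:4,r3:6,r4:Add2,r5:Mul1
c11: CDB Add1=28; stall | r0:Mul2,r1:36,r2:4,r3:6,r4:Add2,r5:Mul1
c12: CDB Mul2=288; issue MUL r3<-Mul2 | r0:288,r1:36,r2:4,r3:Mul2,r4:Add2,r5:Mul1
c13: issue ADD r1<-Add1 | r0:288,r1:Add1,r2:4,r3:Mul2,r4:Add2,r5:Mul1
c14: stall | r0:288,r1:Add1,r2:4,r3:Mul2,r4:Add2,r5:Mul1
c15: CDB Add2=294; issue ADD r3<-Add2 | r0:288,r1:Add1,r2:4,r3:Add2,r4:294,r5:Mul1
c16: CDB Mul1=8064 | r0:288,r1:Add1,r2:4,r3:Add2,r4:294,r5:8064
c17: CDB Mul2=1152 | r0:288,r1:Add1,r2:4,r3:Add2,r4:294,r5:8064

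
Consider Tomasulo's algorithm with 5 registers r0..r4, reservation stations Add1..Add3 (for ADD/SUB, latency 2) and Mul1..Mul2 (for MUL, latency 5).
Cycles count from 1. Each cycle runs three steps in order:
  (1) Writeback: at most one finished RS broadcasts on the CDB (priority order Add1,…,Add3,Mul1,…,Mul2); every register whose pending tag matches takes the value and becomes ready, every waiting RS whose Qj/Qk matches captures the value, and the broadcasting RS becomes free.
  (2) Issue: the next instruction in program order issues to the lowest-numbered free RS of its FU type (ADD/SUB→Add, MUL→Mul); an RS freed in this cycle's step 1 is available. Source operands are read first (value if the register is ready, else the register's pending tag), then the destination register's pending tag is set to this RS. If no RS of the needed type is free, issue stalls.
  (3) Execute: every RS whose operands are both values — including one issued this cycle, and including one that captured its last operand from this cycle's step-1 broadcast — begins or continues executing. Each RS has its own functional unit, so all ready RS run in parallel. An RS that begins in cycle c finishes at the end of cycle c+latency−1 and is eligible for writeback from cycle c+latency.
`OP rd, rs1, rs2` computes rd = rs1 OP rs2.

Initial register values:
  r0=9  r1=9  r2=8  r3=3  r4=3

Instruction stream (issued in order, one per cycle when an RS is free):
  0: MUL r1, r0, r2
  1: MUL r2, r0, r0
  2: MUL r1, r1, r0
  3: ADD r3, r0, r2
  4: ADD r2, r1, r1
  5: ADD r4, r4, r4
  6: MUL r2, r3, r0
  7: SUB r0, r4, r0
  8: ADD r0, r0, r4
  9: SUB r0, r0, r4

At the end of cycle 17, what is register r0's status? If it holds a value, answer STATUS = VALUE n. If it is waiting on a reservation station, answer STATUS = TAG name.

  c1: issue MUL r1<-Mul1  regs: r0:9,r1:Mul1,r2:8,r3:3,r4:3
  c2: issue MUL r2<-Mul2  regs: r0:9,r1:Mul1,r2:Mul2,r3:3,r4:3
  c3: stall  regs: r0:9,r1:Mul1,r2:Mul2,r3:3,r4:3
  c4: stall  regs: r0:9,r1:Mul1,r2:Mul2,r3:3,r4:3
  c5: stall  regs: r0:9,r1:Mul1,r2:Mul2,r3:3,r4:3
  c6: CDB Mul1=72; issue MUL r1<-Mul1  regs: r0:9,r1:Mul1,r2:Mul2,r3:3,r4:3
  c7: CDB Mul2=81; issue ADD r3<-Add1  regs: r0:9,r1:Mul1,r2:81,r3:Add1,r4:3
  c8: issue ADD r2<-Add2  regs: r0:9,r1:Mul1,r2:Add2,r3:Add1,r4:3
  c9: CDB Add1=90; issue ADD r4<-Add1  regs: r0:9,r1:Mul1,r2:Add2,r3:90,r4:Add1
  c10: issue MUL r2<-Mul2  regs: r0:9,r1:Mul1,r2:Mul2,r3:90,r4:Add1
  c11: CDB Add1=6; issue SUB r0<-Add1  regs: r0:Add1,r1:Mul1,r2:Mul2,r3:90,r4:6
  c12: CDB Mul1=648; issue ADD r0<-Add3  regs: r0:Add3,r1:648,r2:Mul2,r3:90,r4:6
  c13: CDB Add1=-3; issue SUB r0<-Add1  regs: r0:Add1,r1:648,r2:Mul2,r3:90,r4:6
  c14: CDB Add2=1296  regs: r0:Add1,r1:648,r2:Mul2,r3:90,r4:6
  c15: CDB Add3=3  regs: r0:Add1,r1:648,r2:Mul2,r3:90,r4:6
  c16: CDB Mul2=810  regs: r0:Add1,r1:648,r2:810,r3:90,r4:6
  c17: CDB Add1=-3  regs: r0:-3,r1:648,r2:810,r3:90,r4:6

STATUS = VALUE -3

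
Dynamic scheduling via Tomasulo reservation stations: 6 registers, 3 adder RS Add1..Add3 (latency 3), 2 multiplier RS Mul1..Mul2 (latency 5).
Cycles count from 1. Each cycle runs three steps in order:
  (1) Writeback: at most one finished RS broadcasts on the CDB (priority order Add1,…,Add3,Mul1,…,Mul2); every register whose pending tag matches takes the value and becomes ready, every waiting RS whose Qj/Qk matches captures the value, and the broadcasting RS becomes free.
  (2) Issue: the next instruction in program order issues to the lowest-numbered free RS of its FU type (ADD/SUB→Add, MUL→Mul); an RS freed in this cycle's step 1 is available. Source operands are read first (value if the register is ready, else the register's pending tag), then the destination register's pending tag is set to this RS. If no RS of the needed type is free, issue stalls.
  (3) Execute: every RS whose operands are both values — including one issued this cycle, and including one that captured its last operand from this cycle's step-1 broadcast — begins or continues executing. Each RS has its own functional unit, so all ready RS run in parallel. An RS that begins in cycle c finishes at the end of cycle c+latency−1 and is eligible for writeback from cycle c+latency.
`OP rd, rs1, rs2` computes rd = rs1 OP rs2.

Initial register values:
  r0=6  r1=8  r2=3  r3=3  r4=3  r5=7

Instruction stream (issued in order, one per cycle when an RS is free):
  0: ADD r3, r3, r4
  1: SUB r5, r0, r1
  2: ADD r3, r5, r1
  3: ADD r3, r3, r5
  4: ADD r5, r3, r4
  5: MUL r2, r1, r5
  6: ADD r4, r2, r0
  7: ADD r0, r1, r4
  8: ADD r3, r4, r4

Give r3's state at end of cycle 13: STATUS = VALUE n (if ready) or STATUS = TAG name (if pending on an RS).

STATUS = VALUE 4

cycle 1: issue ADD r3<-Add1 // r0:6,r1:8,r2:3,r3:Add1,r4:3,r5:7
cycle 2: issue SUB r5<-Add2 // r0:6,r1:8,r2:3,r3:Add1,r4:3,r5:Add2
cycle 3: issue ADD r3<-Add3 // r0:6,r1:8,r2:3,r3:Add3,r4:3,r5:Add2
cycle 4: CDB Add1=6; issue ADD r3<-Add1 // r0:6,r1:8,r2:3,r3:Add1,r4:3,r5:Add2
cycle 5: CDB Add2=-2; issue ADD r5<-Add2 // r0:6,r1:8,r2:3,r3:Add1,r4:3,r5:Add2
cycle 6: issue MUL r2<-Mul1 // r0:6,r1:8,r2:Mul1,r3:Add1,r4:3,r5:Add2
cycle 7: stall // r0:6,r1:8,r2:Mul1,r3:Add1,r4:3,r5:Add2
cycle 8: CDB Add3=6; issue ADD r4<-Add3 // r0:6,r1:8,r2:Mul1,r3:Add1,r4:Add3,r5:Add2
cycle 9: stall // r0:6,r1:8,r2:Mul1,r3:Add1,r4:Add3,r5:Add2
cycle 10: stall // r0:6,r1:8,r2:Mul1,r3:Add1,r4:Add3,r5:Add2
cycle 11: CDB Add1=4; issue ADD r0<-Add1 // r0:Add1,r1:8,r2:Mul1,r3:4,r4:Add3,r5:Add2
cycle 12: stall // r0:Add1,r1:8,r2:Mul1,r3:4,r4:Add3,r5:Add2
cycle 13: stall // r0:Add1,r1:8,r2:Mul1,r3:4,r4:Add3,r5:Add2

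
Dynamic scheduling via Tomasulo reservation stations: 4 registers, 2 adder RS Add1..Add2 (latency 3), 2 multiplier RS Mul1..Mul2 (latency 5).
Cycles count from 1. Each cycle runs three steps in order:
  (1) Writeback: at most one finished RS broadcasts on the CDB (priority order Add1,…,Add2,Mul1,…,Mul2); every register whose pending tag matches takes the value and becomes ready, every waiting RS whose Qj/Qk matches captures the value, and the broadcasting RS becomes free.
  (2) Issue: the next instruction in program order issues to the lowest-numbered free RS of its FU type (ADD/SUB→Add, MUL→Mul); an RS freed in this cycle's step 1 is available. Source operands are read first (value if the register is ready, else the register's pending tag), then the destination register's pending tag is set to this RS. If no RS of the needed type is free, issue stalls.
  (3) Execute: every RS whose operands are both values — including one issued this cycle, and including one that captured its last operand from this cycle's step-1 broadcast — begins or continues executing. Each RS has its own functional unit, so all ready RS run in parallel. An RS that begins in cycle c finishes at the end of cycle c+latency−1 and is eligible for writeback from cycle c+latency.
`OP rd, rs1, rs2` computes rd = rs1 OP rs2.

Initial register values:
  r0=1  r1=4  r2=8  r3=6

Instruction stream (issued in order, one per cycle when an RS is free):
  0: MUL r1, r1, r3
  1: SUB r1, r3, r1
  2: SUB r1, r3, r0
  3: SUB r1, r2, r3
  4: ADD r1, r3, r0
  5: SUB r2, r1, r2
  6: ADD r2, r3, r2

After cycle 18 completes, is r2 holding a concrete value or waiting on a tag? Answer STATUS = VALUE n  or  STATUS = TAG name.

  c1: issue MUL r1<-Mul1  regs: r0:1,r1:Mul1,r2:8,r3:6
  c2: issue SUB r1<-Add1  regs: r0:1,r1:Add1,r2:8,r3:6
  c3: issue SUB r1<-Add2  regs: r0:1,r1:Add2,r2:8,r3:6
  c4: stall  regs: r0:1,r1:Add2,r2:8,r3:6
  c5: stall  regs: r0:1,r1:Add2,r2:8,r3:6
  c6: CDB Add2=5; issue SUB r1<-Add2  regs: r0:1,r1:Add2,r2:8,r3:6
  c7: CDB Mul1=24; stall  regs: r0:1,r1:Add2,r2:8,r3:6
  c8: stall  regs: r0:1,r1:Add2,r2:8,r3:6
  c9: CDB Add2=2; issue ADD r1<-Add2  regs: r0:1,r1:Add2,r2:8,r3:6
  c10: CDB Add1=-18; issue SUB r2<-Add1  regs: r0:1,r1:Add2,r2:Add1,r3:6
  c11: stall  regs: r0:1,r1:Add2,r2:Add1,r3:6
  c12: CDB Add2=7; issue ADD r2<-Add2  regs: r0:1,r1:7,r2:Add2,r3:6
  c13: -  regs: r0:1,r1:7,r2:Add2,r3:6
  c14: -  regs: r0:1,r1:7,r2:Add2,r3:6
  c15: CDB Add1=-1  regs: r0:1,r1:7,r2:Add2,r3:6
  c16: -  regs: r0:1,r1:7,r2:Add2,r3:6
  c17: -  regs: r0:1,r1:7,r2:Add2,r3:6
  c18: CDB Add2=5  regs: r0:1,r1:7,r2:5,r3:6

STATUS = VALUE 5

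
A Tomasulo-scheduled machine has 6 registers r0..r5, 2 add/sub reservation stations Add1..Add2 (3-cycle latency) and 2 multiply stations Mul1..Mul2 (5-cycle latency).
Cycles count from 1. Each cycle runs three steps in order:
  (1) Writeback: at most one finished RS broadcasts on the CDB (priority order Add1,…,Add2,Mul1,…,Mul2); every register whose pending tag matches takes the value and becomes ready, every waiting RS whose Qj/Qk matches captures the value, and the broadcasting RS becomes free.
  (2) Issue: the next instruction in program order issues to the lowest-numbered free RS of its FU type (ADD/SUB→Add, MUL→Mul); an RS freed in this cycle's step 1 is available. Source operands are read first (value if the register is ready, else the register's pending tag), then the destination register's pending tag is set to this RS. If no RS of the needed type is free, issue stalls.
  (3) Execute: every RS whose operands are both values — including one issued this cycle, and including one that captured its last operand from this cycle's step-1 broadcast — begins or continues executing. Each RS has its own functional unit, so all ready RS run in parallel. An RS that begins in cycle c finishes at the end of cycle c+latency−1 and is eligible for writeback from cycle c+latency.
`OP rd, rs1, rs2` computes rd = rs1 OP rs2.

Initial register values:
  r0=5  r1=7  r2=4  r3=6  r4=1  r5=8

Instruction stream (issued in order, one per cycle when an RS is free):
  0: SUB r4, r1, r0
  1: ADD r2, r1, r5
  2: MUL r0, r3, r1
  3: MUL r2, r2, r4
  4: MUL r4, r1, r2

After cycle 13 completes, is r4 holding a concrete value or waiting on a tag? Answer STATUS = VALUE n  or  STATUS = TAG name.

STATUS = TAG Mul1

  c1: issue SUB r4<-Add1  regs: r0:5,r1:7,r2:4,r3:6,r4:Add1,r5:8
  c2: issue ADD r2<-Add2  regs: r0:5,r1:7,r2:Add2,r3:6,r4:Add1,r5:8
  c3: issue MUL r0<-Mul1  regs: r0:Mul1,r1:7,r2:Add2,r3:6,r4:Add1,r5:8
  c4: CDB Add1=2; issue MUL r2<-Mul2  regs: r0:Mul1,r1:7,r2:Mul2,r3:6,r4:2,r5:8
  c5: CDB Add2=15; stall  regs: r0:Mul1,r1:7,r2:Mul2,r3:6,r4:2,r5:8
  c6: stall  regs: r0:Mul1,r1:7,r2:Mul2,r3:6,r4:2,r5:8
  c7: stall  regs: r0:Mul1,r1:7,r2:Mul2,r3:6,r4:2,r5:8
  c8: CDB Mul1=42; issue MUL r4<-Mul1  regs: r0:42,r1:7,r2:Mul2,r3:6,r4:Mul1,r5:8
  c9: -  regs: r0:42,r1:7,r2:Mul2,r3:6,r4:Mul1,r5:8
  c10: CDB Mul2=30  regs: r0:42,r1:7,r2:30,r3:6,r4:Mul1,r5:8
  c11: -  regs: r0:42,r1:7,r2:30,r3:6,r4:Mul1,r5:8
  c12: -  regs: r0:42,r1:7,r2:30,r3:6,r4:Mul1,r5:8
  c13: -  regs: r0:42,r1:7,r2:30,r3:6,r4:Mul1,r5:8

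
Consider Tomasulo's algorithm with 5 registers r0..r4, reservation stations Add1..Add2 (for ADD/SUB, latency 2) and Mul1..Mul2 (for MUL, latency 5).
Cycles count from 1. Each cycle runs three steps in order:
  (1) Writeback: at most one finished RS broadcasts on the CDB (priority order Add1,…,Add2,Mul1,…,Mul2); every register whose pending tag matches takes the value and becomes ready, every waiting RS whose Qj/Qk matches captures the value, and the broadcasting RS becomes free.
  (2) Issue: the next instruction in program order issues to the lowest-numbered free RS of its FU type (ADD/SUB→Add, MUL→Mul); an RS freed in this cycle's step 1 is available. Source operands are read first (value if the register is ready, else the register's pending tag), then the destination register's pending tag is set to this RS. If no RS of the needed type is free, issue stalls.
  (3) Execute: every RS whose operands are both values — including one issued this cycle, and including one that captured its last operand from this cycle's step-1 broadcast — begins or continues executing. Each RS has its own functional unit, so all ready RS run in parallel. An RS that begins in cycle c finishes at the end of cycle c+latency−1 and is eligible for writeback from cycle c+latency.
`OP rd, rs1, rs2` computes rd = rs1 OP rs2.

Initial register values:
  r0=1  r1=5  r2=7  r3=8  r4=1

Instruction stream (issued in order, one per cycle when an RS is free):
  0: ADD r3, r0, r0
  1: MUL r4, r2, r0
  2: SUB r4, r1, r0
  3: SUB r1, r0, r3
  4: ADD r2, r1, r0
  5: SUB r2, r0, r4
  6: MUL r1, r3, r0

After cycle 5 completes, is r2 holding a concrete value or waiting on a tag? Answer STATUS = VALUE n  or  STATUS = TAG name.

cycle 1: issue ADD r3<-Add1 // r0:1,r1:5,r2:7,r3:Add1,r4:1
cycle 2: issue MUL r4<-Mul1 // r0:1,r1:5,r2:7,r3:Add1,r4:Mul1
cycle 3: CDB Add1=2; issue SUB r4<-Add1 // r0:1,r1:5,r2:7,r3:2,r4:Add1
cycle 4: issue SUB r1<-Add2 // r0:1,r1:Add2,r2:7,r3:2,r4:Add1
cycle 5: CDB Add1=4; issue ADD r2<-Add1 // r0:1,r1:Add2,r2:Add1,r3:2,r4:4

STATUS = TAG Add1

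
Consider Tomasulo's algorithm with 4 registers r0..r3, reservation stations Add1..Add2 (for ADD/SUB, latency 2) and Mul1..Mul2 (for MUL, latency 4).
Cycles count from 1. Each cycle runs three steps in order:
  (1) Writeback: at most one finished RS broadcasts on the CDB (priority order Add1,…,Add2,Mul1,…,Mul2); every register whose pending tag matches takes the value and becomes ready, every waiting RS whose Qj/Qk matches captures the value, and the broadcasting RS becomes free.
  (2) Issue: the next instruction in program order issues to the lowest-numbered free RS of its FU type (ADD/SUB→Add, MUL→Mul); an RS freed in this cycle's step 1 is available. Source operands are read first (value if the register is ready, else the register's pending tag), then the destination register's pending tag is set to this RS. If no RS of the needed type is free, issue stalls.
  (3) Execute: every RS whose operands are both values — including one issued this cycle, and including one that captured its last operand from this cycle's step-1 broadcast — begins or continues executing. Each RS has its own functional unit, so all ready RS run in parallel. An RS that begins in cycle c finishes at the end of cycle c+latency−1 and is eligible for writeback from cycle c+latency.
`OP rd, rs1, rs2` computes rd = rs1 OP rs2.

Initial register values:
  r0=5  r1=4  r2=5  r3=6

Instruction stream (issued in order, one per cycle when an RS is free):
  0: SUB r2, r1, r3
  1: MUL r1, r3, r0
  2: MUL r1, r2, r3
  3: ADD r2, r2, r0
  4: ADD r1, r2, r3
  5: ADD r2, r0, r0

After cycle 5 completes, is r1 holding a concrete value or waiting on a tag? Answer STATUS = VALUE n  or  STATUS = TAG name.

STATUS = TAG Add2

  c1: issue SUB r2<-Add1  regs: r0:5,r1:4,r2:Add1,r3:6
  c2: issue MUL r1<-Mul1  regs: r0:5,r1:Mul1,r2:Add1,r3:6
  c3: CDB Add1=-2; issue MUL r1<-Mul2  regs: r0:5,r1:Mul2,r2:-2,r3:6
  c4: issue ADD r2<-Add1  regs: r0:5,r1:Mul2,r2:Add1,r3:6
  c5: issue ADD r1<-Add2  regs: r0:5,r1:Add2,r2:Add1,r3:6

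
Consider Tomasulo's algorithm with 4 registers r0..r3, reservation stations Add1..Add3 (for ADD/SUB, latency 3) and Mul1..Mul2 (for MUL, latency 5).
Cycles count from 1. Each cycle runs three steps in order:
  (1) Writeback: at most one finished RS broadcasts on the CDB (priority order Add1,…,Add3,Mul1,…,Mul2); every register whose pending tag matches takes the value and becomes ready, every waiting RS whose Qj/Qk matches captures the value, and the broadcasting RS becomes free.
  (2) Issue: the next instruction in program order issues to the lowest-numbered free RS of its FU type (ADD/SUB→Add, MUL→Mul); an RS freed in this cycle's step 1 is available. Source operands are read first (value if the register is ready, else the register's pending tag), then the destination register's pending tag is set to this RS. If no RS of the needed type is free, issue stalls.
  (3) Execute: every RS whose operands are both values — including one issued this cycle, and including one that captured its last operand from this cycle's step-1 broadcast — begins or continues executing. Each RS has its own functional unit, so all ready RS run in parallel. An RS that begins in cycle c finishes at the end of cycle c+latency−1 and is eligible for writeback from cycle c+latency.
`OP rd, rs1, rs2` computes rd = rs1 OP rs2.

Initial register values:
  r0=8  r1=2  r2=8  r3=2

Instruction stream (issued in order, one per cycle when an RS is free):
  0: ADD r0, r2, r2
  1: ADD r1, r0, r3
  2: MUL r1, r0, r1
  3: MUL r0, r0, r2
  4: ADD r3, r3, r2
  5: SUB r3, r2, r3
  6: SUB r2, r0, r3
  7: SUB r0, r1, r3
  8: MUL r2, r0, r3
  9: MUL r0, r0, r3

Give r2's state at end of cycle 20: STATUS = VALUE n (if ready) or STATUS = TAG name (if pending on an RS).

STATUS = TAG Mul2

  c1: issue ADD r0<-Add1  regs: r0:Add1,r1:2,r2:8,r3:2
  c2: issue ADD r1<-Add2  regs: r0:Add1,r1:Add2,r2:8,r3:2
  c3: issue MUL r1<-Mul1  regs: r0:Add1,r1:Mul1,r2:8,r3:2
  c4: CDB Add1=16; issue MUL r0<-Mul2  regs: r0:Mul2,r1:Mul1,r2:8,r3:2
  c5: issue ADD r3<-Add1  regs: r0:Mul2,r1:Mul1,r2:8,r3:Add1
  c6: issue SUB r3<-Add3  regs: r0:Mul2,r1:Mul1,r2:8,r3:Add3
  c7: CDB Add2=18; issue SUB r2<-Add2  regs: r0:Mul2,r1:Mul1,r2:Add2,r3:Add3
  c8: CDB Add1=10; issue SUB r0<-Add1  regs: r0:Add1,r1:Mul1,r2:Add2,r3:Add3
  c9: CDB Mul2=128; issue MUL r2<-Mul2  regs: r0:Add1,r1:Mul1,r2:Mul2,r3:Add3
  c10: stall  regs: r0:Add1,r1:Mul1,r2:Mul2,r3:Add3
  c11: CDB Add3=-2; stall  regs: r0:Add1,r1:Mul1,r2:Mul2,r3:-2
  c12: CDB Mul1=288; issue MUL r0<-Mul1  regs: r0:Mul1,r1:288,r2:Mul2,r3:-2
  c13: -  regs: r0:Mul1,r1:288,r2:Mul2,r3:-2
  c14: CDB Add2=130  regs: r0:Mul1,r1:288,r2:Mul2,r3:-2
  c15: CDB Add1=290  regs: r0:Mul1,r1:288,r2:Mul2,r3:-2
  c16: -  regs: r0:Mul1,r1:288,r2:Mul2,r3:-2
  c17: -  regs: r0:Mul1,r1:288,r2:Mul2,r3:-2
  c18: -  regs: r0:Mul1,r1:288,r2:Mul2,r3:-2
  c19: -  regs: r0:Mul1,r1:288,r2:Mul2,r3:-2
  c20: CDB Mul1=-580  regs: r0:-580,r1:288,r2:Mul2,r3:-2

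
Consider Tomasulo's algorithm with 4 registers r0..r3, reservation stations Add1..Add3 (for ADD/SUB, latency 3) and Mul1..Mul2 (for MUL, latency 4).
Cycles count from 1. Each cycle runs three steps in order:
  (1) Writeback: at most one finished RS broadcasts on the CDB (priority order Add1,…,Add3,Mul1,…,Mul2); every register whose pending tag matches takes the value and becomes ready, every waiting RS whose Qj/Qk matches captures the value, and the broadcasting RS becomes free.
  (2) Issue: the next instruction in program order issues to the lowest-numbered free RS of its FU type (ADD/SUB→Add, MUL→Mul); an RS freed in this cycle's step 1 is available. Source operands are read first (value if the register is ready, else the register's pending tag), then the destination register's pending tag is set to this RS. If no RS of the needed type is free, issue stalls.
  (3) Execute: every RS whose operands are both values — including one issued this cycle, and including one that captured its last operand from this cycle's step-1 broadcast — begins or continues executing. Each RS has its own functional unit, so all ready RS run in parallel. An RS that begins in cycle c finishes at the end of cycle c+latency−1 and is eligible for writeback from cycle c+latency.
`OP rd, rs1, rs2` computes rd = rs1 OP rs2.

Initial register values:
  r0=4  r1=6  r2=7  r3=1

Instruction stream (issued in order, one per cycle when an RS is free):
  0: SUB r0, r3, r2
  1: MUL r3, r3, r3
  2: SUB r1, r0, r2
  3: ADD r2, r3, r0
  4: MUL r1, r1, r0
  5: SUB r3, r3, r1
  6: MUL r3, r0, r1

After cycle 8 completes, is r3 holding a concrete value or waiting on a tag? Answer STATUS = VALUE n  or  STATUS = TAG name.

c1: issue SUB r0<-Add1 | r0:Add1,r1:6,r2:7,r3:1
c2: issue MUL r3<-Mul1 | r0:Add1,r1:6,r2:7,r3:Mul1
c3: issue SUB r1<-Add2 | r0:Add1,r1:Add2,r2:7,r3:Mul1
c4: CDB Add1=-6; issue ADD r2<-Add1 | r0:-6,r1:Add2,r2:Add1,r3:Mul1
c5: issue MUL r1<-Mul2 | r0:-6,r1:Mul2,r2:Add1,r3:Mul1
c6: CDB Mul1=1; issue SUB r3<-Add3 | r0:-6,r1:Mul2,r2:Add1,r3:Add3
c7: CDB Add2=-13; issue MUL r3<-Mul1 | r0:-6,r1:Mul2,r2:Add1,r3:Mul1
c8: - | r0:-6,r1:Mul2,r2:Add1,r3:Mul1

STATUS = TAG Mul1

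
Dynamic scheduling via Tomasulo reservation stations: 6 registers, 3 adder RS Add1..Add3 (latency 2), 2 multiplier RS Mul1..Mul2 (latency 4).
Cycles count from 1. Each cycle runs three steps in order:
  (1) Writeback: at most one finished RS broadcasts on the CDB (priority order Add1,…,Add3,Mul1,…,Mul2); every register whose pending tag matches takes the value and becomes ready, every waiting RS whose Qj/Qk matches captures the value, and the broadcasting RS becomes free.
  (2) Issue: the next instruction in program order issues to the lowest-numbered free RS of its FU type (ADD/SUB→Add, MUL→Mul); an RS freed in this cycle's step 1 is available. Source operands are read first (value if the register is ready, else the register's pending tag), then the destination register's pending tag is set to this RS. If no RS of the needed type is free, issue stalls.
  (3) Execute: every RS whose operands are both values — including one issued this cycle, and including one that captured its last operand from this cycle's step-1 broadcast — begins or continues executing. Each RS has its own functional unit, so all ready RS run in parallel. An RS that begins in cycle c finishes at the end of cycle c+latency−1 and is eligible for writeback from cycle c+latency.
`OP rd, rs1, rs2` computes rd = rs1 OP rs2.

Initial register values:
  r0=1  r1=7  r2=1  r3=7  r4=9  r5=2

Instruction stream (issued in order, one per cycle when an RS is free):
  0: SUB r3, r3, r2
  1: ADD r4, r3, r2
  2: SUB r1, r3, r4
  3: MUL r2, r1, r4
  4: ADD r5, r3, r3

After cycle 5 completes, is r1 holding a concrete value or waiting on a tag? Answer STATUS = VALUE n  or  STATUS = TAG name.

cycle 1: issue SUB r3<-Add1 // r0:1,r1:7,r2:1,r3:Add1,r4:9,r5:2
cycle 2: issue ADD r4<-Add2 // r0:1,r1:7,r2:1,r3:Add1,r4:Add2,r5:2
cycle 3: CDB Add1=6; issue SUB r1<-Add1 // r0:1,r1:Add1,r2:1,r3:6,r4:Add2,r5:2
cycle 4: issue MUL r2<-Mul1 // r0:1,r1:Add1,r2:Mul1,r3:6,r4:Add2,r5:2
cycle 5: CDB Add2=7; issue ADD r5<-Add2 // r0:1,r1:Add1,r2:Mul1,r3:6,r4:7,r5:Add2

STATUS = TAG Add1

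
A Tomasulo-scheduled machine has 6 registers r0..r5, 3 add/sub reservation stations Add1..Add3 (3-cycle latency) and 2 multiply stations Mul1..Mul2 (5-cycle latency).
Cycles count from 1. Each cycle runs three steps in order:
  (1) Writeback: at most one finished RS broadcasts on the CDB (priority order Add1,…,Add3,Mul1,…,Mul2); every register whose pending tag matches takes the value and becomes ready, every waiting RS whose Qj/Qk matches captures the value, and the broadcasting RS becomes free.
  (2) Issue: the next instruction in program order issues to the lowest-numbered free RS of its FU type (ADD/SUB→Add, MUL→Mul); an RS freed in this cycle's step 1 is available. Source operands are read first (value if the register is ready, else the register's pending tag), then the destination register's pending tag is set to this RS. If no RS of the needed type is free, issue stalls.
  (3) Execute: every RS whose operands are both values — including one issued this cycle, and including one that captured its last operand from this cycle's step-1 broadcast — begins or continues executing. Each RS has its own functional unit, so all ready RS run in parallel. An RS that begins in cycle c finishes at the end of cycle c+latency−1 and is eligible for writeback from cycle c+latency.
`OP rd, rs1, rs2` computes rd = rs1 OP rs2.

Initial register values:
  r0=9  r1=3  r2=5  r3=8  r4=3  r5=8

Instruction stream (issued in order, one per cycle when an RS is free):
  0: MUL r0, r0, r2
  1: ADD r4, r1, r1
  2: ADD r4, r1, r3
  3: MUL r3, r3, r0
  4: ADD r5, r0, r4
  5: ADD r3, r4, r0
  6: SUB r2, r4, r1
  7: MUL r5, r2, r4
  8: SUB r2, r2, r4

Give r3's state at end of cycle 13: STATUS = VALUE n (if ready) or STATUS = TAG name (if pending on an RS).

STATUS = VALUE 56

  c1: issue MUL r0<-Mul1  regs: r0:Mul1,r1:3,r2:5,r3:8,r4:3,r5:8
  c2: issue ADD r4<-Add1  regs: r0:Mul1,r1:3,r2:5,r3:8,r4:Add1,r5:8
  c3: issue ADD r4<-Add2  regs: r0:Mul1,r1:3,r2:5,r3:8,r4:Add2,r5:8
  c4: issue MUL r3<-Mul2  regs: r0:Mul1,r1:3,r2:5,r3:Mul2,r4:Add2,r5:8
  c5: CDB Add1=6; issue ADD r5<-Add1  regs: r0:Mul1,r1:3,r2:5,r3:Mul2,r4:Add2,r5:Add1
  c6: CDB Add2=11; issue ADD r3<-Add2  regs: r0:Mul1,r1:3,r2:5,r3:Add2,r4:11,r5:Add1
  c7: CDB Mul1=45; issue SUB r2<-Add3  regs: r0:45,r1:3,r2:Add3,r3:Add2,r4:11,r5:Add1
  c8: issue MUL r5<-Mul1  regs: r0:45,r1:3,r2:Add3,r3:Add2,r4:11,r5:Mul1
  c9: stall  regs: r0:45,r1:3,r2:Add3,r3:Add2,r4:11,r5:Mul1
  c10: CDB Add1=56; issue SUB r2<-Add1  regs: r0:45,r1:3,r2:Add1,r3:Add2,r4:11,r5:Mul1
  c11: CDB Add2=56  regs: r0:45,r1:3,r2:Add1,r3:56,r4:11,r5:Mul1
  c12: CDB Add3=8  regs: r0:45,r1:3,r2:Add1,r3:56,r4:11,r5:Mul1
  c13: CDB Mul2=360  regs: r0:45,r1:3,r2:Add1,r3:56,r4:11,r5:Mul1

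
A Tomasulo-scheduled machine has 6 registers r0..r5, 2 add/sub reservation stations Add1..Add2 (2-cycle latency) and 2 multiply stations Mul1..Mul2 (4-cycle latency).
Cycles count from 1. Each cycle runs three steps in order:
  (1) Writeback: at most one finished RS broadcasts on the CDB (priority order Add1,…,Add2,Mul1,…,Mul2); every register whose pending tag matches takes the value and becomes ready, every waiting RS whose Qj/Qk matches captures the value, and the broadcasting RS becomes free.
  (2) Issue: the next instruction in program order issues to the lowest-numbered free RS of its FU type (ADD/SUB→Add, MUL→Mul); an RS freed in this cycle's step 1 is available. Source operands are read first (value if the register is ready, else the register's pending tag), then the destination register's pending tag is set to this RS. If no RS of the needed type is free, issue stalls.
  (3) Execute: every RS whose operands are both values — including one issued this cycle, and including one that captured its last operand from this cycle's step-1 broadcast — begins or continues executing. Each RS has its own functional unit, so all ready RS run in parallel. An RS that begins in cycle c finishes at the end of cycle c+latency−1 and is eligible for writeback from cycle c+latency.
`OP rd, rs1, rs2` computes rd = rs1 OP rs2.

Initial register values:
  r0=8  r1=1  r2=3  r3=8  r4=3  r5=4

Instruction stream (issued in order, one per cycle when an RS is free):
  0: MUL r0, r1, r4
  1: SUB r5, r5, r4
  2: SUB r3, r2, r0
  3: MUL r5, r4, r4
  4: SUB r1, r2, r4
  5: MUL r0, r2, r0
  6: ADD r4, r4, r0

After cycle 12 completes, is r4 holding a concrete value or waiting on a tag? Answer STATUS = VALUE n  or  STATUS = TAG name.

cycle 1: issue MUL r0<-Mul1 // r0:Mul1,r1:1,r2:3,r3:8,r4:3,r5:4
cycle 2: issue SUB r5<-Add1 // r0:Mul1,r1:1,r2:3,r3:8,r4:3,r5:Add1
cycle 3: issue SUB r3<-Add2 // r0:Mul1,r1:1,r2:3,r3:Add2,r4:3,r5:Add1
cycle 4: CDB Add1=1; issue MUL r5<-Mul2 // r0:Mul1,r1:1,r2:3,r3:Add2,r4:3,r5:Mul2
cycle 5: CDB Mul1=3; issue SUB r1<-Add1 // r0:3,r1:Add1,r2:3,r3:Add2,r4:3,r5:Mul2
cycle 6: issue MUL r0<-Mul1 // r0:Mul1,r1:Add1,r2:3,r3:Add2,r4:3,r5:Mul2
cycle 7: CDB Add1=0; issue ADD r4<-Add1 // r0:Mul1,r1:0,r2:3,r3:Add2,r4:Add1,r5:Mul2
cycle 8: CDB Add2=0 // r0:Mul1,r1:0,r2:3,r3:0,r4:Add1,r5:Mul2
cycle 9: CDB Mul2=9 // r0:Mul1,r1:0,r2:3,r3:0,r4:Add1,r5:9
cycle 10: CDB Mul1=9 // r0:9,r1:0,r2:3,r3:0,r4:Add1,r5:9
cycle 11: - // r0:9,r1:0,r2:3,r3:0,r4:Add1,r5:9
cycle 12: CDB Add1=12 // r0:9,r1:0,r2:3,r3:0,r4:12,r5:9

STATUS = VALUE 12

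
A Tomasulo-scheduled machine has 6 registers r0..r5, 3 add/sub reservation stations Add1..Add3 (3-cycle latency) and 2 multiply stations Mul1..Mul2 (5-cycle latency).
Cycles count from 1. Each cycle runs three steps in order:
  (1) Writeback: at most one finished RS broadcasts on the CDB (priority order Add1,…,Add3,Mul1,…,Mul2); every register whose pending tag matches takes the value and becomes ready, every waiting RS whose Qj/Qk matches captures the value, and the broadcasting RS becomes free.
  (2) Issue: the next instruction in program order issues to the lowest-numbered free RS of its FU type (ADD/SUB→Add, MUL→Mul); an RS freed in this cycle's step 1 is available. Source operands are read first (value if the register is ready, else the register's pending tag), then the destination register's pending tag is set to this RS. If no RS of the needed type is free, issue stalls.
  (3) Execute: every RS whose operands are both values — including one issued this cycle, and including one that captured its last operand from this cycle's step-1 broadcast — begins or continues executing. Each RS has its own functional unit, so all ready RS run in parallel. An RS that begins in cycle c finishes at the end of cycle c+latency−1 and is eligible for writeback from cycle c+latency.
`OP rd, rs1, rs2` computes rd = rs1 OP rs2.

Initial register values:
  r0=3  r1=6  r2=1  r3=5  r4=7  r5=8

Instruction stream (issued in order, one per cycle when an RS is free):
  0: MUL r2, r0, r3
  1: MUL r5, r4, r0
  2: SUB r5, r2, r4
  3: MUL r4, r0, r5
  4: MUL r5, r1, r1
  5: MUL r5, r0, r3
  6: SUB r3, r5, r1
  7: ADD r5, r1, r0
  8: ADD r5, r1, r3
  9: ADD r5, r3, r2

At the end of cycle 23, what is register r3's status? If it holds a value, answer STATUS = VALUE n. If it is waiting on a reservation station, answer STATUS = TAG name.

  c1: issue MUL r2<-Mul1  regs: r0:3,r1:6,r2:Mul1,r3:5,r4:7,r5:8
  c2: issue MUL r5<-Mul2  regs: r0:3,r1:6,r2:Mul1,r3:5,r4:7,r5:Mul2
  c3: issue SUB r5<-Add1  regs: r0:3,r1:6,r2:Mul1,r3:5,r4:7,r5:Add1
  c4: stall  regs: r0:3,r1:6,r2:Mul1,r3:5,r4:7,r5:Add1
  c5: stall  regs: r0:3,r1:6,r2:Mul1,r3:5,r4:7,r5:Add1
  c6: CDB Mul1=15; issue MUL r4<-Mul1  regs: r0:3,r1:6,r2:15,r3:5,r4:Mul1,r5:Add1
  c7: CDB Mul2=21; issue MUL r5<-Mul2  regs: r0:3,r1:6,r2:15,r3:5,r4:Mul1,r5:Mul2
  c8: stall  regs: r0:3,r1:6,r2:15,r3:5,r4:Mul1,r5:Mul2
  c9: CDB Add1=8; stall  regs: r0:3,r1:6,r2:15,r3:5,r4:Mul1,r5:Mul2
  c10: stall  regs: r0:3,r1:6,r2:15,r3:5,r4:Mul1,r5:Mul2
  c11: stall  regs: r0:3,r1:6,r2:15,r3:5,r4:Mul1,r5:Mul2
  c12: CDB Mul2=36; issue MUL r5<-Mul2  regs: r0:3,r1:6,r2:15,r3:5,r4:Mul1,r5:Mul2
  c13: issue SUB r3<-Add1  regs: r0:3,r1:6,r2:15,r3:Add1,r4:Mul1,r5:Mul2
  c14: CDB Mul1=24; issue ADD r5<-Add2  regs: r0:3,r1:6,r2:15,r3:Add1,r4:24,r5:Add2
  c15: issue ADD r5<-Add3  regs: r0:3,r1:6,r2:15,r3:Add1,r4:24,r5:Add3
  c16: stall  regs: r0:3,r1:6,r2:15,r3:Add1,r4:24,r5:Add3
  c17: CDB Add2=9; issue ADD r5<-Add2  regs: r0:3,r1:6,r2:15,r3:Add1,r4:24,r5:Add2
  c18: CDB Mul2=15  regs: r0:3,r1:6,r2:15,r3:Add1,r4:24,r5:Add2
  c19: -  regs: r0:3,r1:6,r2:15,r3:Add1,r4:24,r5:Add2
  c20: -  regs: r0:3,r1:6,r2:15,r3:Add1,r4:24,r5:Add2
  c21: CDB Add1=9  regs: r0:3,r1:6,r2:15,r3:9,r4:24,r5:Add2
  c22: -  regs: r0:3,r1:6,r2:15,r3:9,r4:24,r5:Add2
  c23: -  regs: r0:3,r1:6,r2:15,r3:9,r4:24,r5:Add2

STATUS = VALUE 9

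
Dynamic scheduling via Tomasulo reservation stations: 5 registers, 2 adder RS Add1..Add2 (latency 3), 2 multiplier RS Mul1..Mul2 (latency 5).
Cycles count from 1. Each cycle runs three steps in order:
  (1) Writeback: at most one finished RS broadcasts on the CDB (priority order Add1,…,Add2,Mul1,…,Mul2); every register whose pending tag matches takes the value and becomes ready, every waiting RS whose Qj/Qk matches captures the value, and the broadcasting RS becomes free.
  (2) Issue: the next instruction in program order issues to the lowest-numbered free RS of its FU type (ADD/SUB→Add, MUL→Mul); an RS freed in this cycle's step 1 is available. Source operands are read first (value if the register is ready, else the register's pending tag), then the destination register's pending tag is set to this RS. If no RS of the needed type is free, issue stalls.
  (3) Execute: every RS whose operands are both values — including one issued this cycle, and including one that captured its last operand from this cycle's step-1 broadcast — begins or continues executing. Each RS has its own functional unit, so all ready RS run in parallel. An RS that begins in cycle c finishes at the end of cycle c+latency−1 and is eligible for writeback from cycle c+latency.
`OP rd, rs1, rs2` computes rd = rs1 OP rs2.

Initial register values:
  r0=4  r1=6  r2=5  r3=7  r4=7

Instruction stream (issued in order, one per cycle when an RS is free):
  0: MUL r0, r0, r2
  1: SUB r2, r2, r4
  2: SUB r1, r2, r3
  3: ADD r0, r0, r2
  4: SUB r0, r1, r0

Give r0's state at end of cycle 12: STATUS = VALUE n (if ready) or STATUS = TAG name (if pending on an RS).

STATUS = VALUE -27

  c1: issue MUL r0<-Mul1  regs: r0:Mul1,r1:6,r2:5,r3:7,r4:7
  c2: issue SUB r2<-Add1  regs: r0:Mul1,r1:6,r2:Add1,r3:7,r4:7
  c3: issue SUB r1<-Add2  regs: r0:Mul1,r1:Add2,r2:Add1,r3:7,r4:7
  c4: stall  regs: r0:Mul1,r1:Add2,r2:Add1,r3:7,r4:7
  c5: CDB Add1=-2; issue ADD r0<-Add1  regs: r0:Add1,r1:Add2,r2:-2,r3:7,r4:7
  c6: CDB Mul1=20; stall  regs: r0:Add1,r1:Add2,r2:-2,r3:7,r4:7
  c7: stall  regs: r0:Add1,r1:Add2,r2:-2,r3:7,r4:7
  c8: CDB Add2=-9; issue SUB r0<-Add2  regs: r0:Add2,r1:-9,r2:-2,r3:7,r4:7
  c9: CDB Add1=18  regs: r0:Add2,r1:-9,r2:-2,r3:7,r4:7
  c10: -  regs: r0:Add2,r1:-9,r2:-2,r3:7,r4:7
  c11: -  regs: r0:Add2,r1:-9,r2:-2,r3:7,r4:7
  c12: CDB Add2=-27  regs: r0:-27,r1:-9,r2:-2,r3:7,r4:7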